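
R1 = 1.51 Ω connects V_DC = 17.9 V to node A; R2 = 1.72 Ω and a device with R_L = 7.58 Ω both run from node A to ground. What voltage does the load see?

V_out ≈ 8.62 V

The load sits in parallel with R2, giving an effective lower resistance R2' = R2·R_L/(R2+R_L) = 1.402 Ω.
Then V_out = V_DC · R2'/(R1 + R2') = 17.9 × 1.402/2.912 = 8.618 V.
(Unloaded it would be 9.53 V; the load pulls it down.)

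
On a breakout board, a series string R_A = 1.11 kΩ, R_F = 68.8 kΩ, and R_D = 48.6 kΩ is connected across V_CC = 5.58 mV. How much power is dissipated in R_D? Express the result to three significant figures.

ΣR = 118.5 kΩ → I = 5.58/118.5 = 0.04708 µA.
P = I²R = 0.002217 × 48.6 = 0.1077 nW.

P ≈ 0.108 nW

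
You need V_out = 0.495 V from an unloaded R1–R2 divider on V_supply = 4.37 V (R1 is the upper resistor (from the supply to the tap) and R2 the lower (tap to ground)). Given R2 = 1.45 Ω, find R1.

V_out/V_supply = R2/(R1+R2) = 0.1133.
Rearranging, R1 = R2·(1−k)/k = 1.45 × 7.828 = 11.35 Ω.

R1 ≈ 11.4 Ω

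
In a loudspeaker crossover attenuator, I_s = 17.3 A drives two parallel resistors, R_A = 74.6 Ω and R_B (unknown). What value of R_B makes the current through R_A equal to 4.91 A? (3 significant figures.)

Two-branch current divider: I_A = I_s · R_B/(R_A + R_B).
With f = 0.2838, R_B = R_A · f/(1−f) = 74.6 × 0.3963 = 29.56 Ω.

R_B ≈ 29.6 Ω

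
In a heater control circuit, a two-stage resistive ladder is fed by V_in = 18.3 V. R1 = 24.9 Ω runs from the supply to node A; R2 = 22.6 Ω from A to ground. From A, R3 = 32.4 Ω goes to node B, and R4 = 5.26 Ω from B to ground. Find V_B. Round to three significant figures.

Looking into the second stage from A: R3 + R4 = 37.66 Ω appears in parallel with R2.
R2 ‖ (R3+R4) = 14.12 Ω.
V_A = 18.3 × 14.12/(24.9 + 14.12) = 6.623 V.
Then the unloaded second divider: V_B = V_A × R4/(R3+R4) = 6.623 × 0.1397 = 0.9251 V.

V_B ≈ 0.925 V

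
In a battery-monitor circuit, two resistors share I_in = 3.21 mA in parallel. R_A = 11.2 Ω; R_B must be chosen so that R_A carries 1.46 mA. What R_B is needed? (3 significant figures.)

R_B ≈ 9.34 Ω

In a two-way split, I_A/I_in = R_B/(R_A + R_B).
1.46/3.21 = R_B/(R_A + R_B) → R_B = R_A · (0.4548)/(1 − 0.4548) = 11.2 × 0.8343 = 9.344 Ω.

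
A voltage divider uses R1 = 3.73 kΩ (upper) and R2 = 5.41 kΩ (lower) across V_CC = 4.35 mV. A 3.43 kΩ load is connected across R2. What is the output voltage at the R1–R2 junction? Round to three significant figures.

V_out ≈ 1.57 mV

R2 ‖ R_L = (5.41 × 3.43)/(5.41 + 3.43) = 2.099 kΩ.
Then V_out = V_CC · R2'/(R1 + R2') = 4.35 × 2.099/5.829 = 1.566 mV.
(Unloaded it would be 2.57 mV; the load pulls it down.)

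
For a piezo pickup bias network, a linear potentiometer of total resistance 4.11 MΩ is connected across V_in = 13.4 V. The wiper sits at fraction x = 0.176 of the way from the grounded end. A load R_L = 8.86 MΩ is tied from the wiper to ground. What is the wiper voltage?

Lower segment x·R_p = 0.7234 MΩ; upper segment (1−x)·R_p = 3.387 MΩ.
(x·R_p) ‖ R_L = 0.6688 MΩ.
Then V_out = V_in · 0.6688/(3.387 + 0.6688) = 2.210 V.
(Unloaded: V_out = x·V_in = 2.36 V.)

V_out ≈ 2.21 V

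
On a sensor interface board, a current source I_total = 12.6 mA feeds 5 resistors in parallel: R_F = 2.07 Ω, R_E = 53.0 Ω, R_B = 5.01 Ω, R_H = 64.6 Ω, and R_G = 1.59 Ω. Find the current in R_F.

Conductances: ΣG = 1/2.07 + 1/53.0 + 1/5.01 + 1/64.6 + 1/1.59 = 1.346 (1/Ω).
By the current-divider rule, I = I_total · G_k/ΣG = 12.6 × 0.3589 = 4.522 mA.

I ≈ 4.52 mA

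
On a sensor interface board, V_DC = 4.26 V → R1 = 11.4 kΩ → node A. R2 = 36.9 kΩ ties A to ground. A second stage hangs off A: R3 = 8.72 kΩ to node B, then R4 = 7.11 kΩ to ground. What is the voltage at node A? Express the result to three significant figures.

V_A ≈ 2.10 V

The second stage (R3 + R4 = 15.83 kΩ) loads node A in parallel with R2.
Effective lower resistance at A: R2 ‖ 15.83 = 11.08 kΩ.
So V_A = 4.26 × 0.4928 = 2.099 V.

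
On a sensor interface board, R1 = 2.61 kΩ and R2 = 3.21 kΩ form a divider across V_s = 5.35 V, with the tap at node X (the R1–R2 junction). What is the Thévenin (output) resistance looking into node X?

R_th ≈ 1.44 kΩ

Looking into X with the source shorted: R_th = R1·R2/(R1+R2) = 2.610 × 3.21/5.820 = 1.440 kΩ.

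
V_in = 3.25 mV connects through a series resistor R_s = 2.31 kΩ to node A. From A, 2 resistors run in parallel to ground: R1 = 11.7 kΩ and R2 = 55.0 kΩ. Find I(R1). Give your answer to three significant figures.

I ≈ 0.224 µA

Equivalent of the parallel group: R_p = 9.648 kΩ.
V_A = 3.25 × 9.648/11.96 = 2.622 mV.
I(R1) = V_A / R1 = 2.622/11.7 = 0.2241 µA.
(Check via current divider: I_total = 0.2718 µA; share G_k/ΣG = 0.8246 → same result.)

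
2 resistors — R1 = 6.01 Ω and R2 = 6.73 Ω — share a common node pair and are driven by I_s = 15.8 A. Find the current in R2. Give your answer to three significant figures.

Two-branch current divider: I_k = I_s · R_other/(R_1 + R_2).
I(R2) = 15.8 × 6.01/(6.01 + 6.73) = 15.8 × 0.4717 = 7.454 A.

I ≈ 7.45 A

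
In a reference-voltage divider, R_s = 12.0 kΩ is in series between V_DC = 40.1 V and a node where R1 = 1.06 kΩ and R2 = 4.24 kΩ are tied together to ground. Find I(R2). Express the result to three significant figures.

Equivalent of the parallel group: R_p = 0.8480 kΩ.
V_A = 40.1 × 0.8480/12.85 = 2.647 V.
I(R2) = V_A / R2 = 2.647/4.24 = 0.6242 mA.
(Equivalently: I_total = 3.121 mA, then current-divider fraction G_k/ΣG = 0.2000.)

I ≈ 0.624 mA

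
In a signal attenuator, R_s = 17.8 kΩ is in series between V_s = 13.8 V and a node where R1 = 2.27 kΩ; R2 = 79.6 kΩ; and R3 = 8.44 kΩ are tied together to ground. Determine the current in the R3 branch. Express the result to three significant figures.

Combine the parallel branches: R_p = (1/2.27 + 1/79.6 + 1/8.44)⁻¹ = 1.750 kΩ.
V_A = 13.8 × 1.750/19.55 = 1.235 V.
I(R3) = V_A / R3 = 1.235/8.44 = 0.1463 mA.

I ≈ 0.146 mA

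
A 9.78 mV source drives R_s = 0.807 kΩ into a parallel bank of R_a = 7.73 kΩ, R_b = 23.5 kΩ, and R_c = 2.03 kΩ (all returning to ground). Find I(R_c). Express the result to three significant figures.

I ≈ 3.14 µA

Combine the parallel branches: R_p = (1/7.73 + 1/23.5 + 1/2.03)⁻¹ = 1.505 kΩ.
Node voltage V_A = V_in · R_p/(R_s + R_p) = 9.78 × 0.6509 = 6.366 mV.
I(R_c) = V_A / R_c = 6.366/2.03 = 3.136 µA.
(Equivalently: I_total = 4.230 µA, then current-divider fraction G_k/ΣG = 0.7413.)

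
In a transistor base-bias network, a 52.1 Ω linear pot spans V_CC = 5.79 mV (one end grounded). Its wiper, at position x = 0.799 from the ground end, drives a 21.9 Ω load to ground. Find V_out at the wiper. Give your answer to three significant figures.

Lower segment x·R_p = 41.63 Ω; upper segment (1−x)·R_p = 10.47 Ω.
Lower segment in parallel with the load: 41.63 ‖ 21.9 = 14.35 Ω.
Then V_out = V_CC · 14.35/(10.47 + 14.35) = 3.347 mV.
(Unloaded: V_out = x·V_CC = 4.63 mV.)

V_out ≈ 3.35 mV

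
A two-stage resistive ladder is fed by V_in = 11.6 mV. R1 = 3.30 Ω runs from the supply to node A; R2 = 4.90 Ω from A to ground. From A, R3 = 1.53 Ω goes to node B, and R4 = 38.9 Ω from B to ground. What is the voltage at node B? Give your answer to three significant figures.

The second stage (R3 + R4 = 40.43 Ω) loads node A in parallel with R2.
R2 ‖ (R3+R4) = 4.370 Ω.
So V_A = 11.6 × 0.5698 = 6.609 mV.
Stage 2 is unloaded, so V_B = V_A · R4/(R3+R4) = 6.609 × 38.9/40.43 = 6.359 mV.

V_B ≈ 6.36 mV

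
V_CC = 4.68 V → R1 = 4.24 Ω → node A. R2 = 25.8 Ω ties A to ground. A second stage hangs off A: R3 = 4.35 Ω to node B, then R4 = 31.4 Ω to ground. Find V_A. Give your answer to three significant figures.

V_A ≈ 3.65 V

Looking into the second stage from A: R3 + R4 = 35.75 Ω appears in parallel with R2.
Effective lower resistance at A: R2 ‖ 35.75 = 14.99 Ω.
So V_A = 4.68 × 0.7795 = 3.648 V.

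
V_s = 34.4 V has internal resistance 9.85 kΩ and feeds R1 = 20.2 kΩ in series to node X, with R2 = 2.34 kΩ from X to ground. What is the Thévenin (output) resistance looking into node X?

R1' = 9.85 + 20.2 = 30.05 kΩ (source resistance + R1).
Zeroing V_s shorts the top of R1' to ground, so R_th = R1' ‖ R2 = 2.171 kΩ.

R_th ≈ 2.17 kΩ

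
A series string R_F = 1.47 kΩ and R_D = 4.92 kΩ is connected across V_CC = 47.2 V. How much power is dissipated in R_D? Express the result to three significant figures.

P ≈ 268 mW

ΣR = 6.390 kΩ → I = 47.2/6.390 = 7.387 mA.
P = I²R = 54.56 × 4.92 = 268.4 mW.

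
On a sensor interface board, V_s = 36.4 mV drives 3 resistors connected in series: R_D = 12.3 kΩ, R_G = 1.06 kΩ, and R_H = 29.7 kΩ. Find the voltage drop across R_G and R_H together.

Total series resistance ΣR = 12.3 + 1.06 + 29.7 = 43.06 kΩ.
R_{R_G..R_H} = 1.06 + 29.7 = 30.76 kΩ.
By the voltage-divider rule, V = 36.4 × 30.76/43.06 = 26.00 mV.

V ≈ 26.0 mV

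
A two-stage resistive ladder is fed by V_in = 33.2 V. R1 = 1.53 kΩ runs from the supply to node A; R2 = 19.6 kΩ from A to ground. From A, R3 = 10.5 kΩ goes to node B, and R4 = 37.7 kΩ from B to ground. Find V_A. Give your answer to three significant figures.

Node A sees R2 in parallel with the series input of stage 2, R3 + R4 = 48.20 kΩ.
R2 ‖ (R3+R4) = 13.93 kΩ.
So V_A = 33.2 × 0.9011 = 29.92 V.

V_A ≈ 29.9 V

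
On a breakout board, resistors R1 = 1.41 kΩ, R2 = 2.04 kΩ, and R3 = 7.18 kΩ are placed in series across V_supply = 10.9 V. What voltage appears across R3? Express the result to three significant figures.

Series total: ΣR = 1.41 + 2.04 + 7.18 = 10.63 kΩ.
Voltage divider: V = V_supply · (7.180 / 10.63) = 10.9 × 0.6754 = 7.362 V.

V ≈ 7.36 V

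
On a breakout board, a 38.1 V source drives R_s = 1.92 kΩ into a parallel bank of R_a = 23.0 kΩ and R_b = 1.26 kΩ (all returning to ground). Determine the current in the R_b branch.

Equivalent of the parallel group: R_p = 1.195 kΩ.
V_A by voltage divider: V_A = 38.1 × 1.195/(1.92 + 1.195) = 14.61 V.
I(R_b) = V_A / R_b = 14.61/1.26 = 11.60 mA.

I ≈ 11.6 mA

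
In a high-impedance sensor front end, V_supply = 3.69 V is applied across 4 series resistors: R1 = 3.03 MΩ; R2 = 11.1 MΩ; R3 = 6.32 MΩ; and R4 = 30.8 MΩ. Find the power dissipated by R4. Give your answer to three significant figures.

P ≈ 0.160 µW

ΣR = 51.25 MΩ → I = 3.69/51.25 = 0.07200 µA.
P = I²R = 0.005184 × 30.8 = 0.1597 µW.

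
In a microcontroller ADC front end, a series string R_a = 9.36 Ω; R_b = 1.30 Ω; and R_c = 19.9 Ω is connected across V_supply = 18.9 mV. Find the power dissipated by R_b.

The common current is I = 18.9/30.56 = 0.6185 mA.
P = I²R = 0.3825 × 1.30 = 0.4972 µW.

P ≈ 0.497 µW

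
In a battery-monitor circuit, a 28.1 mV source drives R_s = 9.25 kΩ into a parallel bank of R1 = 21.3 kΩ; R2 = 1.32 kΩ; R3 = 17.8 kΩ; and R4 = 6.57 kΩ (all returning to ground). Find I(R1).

Equivalent of the parallel group: R_p = 0.9873 kΩ.
V_A = 28.1 × 0.9873/10.24 = 2.710 mV.
Branch current I = V_A/R1 = 2.710/21.3 = 0.1272 µA.

I ≈ 0.127 µA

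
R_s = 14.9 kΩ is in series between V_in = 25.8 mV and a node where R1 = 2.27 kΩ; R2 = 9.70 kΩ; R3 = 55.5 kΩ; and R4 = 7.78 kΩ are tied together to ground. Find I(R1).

I ≈ 1.01 µA

Combine the parallel branches: R_p = (1/2.27 + 1/9.70 + 1/55.5 + 1/7.78)⁻¹ = 1.449 kΩ.
Node voltage V_A = V_in · R_p/(R_s + R_p) = 25.8 × 0.08862 = 2.287 mV.
Branch current I = V_A/R1 = 2.287/2.27 = 1.007 µA.
(Check via current divider: I_total = 1.578 µA; share G_k/ΣG = 0.6383 → same result.)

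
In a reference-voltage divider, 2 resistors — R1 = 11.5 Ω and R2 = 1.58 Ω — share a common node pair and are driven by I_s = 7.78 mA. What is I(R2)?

I ≈ 6.84 mA

For two parallel branches, I_k = I_s · (other R)/(sum of R).
I(R2) = 7.78 × 11.5/(11.5 + 1.58) = 7.78 × 0.8792 = 6.840 mA.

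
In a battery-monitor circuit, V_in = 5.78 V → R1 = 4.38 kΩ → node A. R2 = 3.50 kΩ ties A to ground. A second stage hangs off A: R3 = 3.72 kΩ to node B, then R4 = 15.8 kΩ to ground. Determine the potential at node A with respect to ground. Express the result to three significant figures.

V_A ≈ 2.33 V

The second stage (R3 + R4 = 19.52 kΩ) loads node A in parallel with R2.
R2 ‖ (R3+R4) = 2.968 kΩ.
So V_A = 5.78 × 0.4039 = 2.335 V.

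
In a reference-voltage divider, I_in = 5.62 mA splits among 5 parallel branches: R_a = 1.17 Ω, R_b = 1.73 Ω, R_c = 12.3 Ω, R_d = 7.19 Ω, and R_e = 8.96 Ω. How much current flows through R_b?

I ≈ 1.84 mA

ΣG = 1/1.17 + 1/1.73 + 1/12.3 + 1/7.19 + 1/8.96 = 1.765.
By the current-divider rule, I = I_in · G_k/ΣG = 5.62 × 0.3275 = 1.841 mA.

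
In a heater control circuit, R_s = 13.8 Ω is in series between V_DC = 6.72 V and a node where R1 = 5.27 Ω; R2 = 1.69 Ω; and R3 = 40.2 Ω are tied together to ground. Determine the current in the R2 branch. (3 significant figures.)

Parallel bank: R_p = 1/(1/5.27 + 1/1.69 + 1/40.2) = 1.240 Ω.
V_A = 6.72 × 1.240/15.04 = 0.5541 V.
Branch current I = V_A/R2 = 0.5541/1.69 = 0.3279 A.

I ≈ 0.328 A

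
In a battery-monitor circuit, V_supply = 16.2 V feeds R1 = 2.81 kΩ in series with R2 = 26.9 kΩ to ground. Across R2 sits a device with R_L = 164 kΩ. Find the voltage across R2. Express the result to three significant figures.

V_out ≈ 14.4 V

First combine the lower leg with the load: R2 ‖ R_L = 23.11 kΩ.
Voltage divider with the loaded lower leg: V_out = 16.2 × 23.11/(2.81 + 23.11) = 16.2 × 0.8916 = 14.44 V.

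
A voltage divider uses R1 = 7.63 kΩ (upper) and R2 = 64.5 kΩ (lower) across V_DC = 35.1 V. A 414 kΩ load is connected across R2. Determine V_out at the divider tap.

First combine the lower leg with the load: R2 ‖ R_L = 55.81 kΩ.
Then V_out = V_DC · R2'/(R1 + R2') = 35.1 × 55.81/63.44 = 30.88 V.

V_out ≈ 30.9 V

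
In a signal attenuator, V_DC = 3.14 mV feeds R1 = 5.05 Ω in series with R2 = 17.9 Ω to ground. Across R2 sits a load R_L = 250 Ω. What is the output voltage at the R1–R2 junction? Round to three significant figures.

First combine the lower leg with the load: R2 ‖ R_L = 16.70 Ω.
Now apply the divider: V_out = 3.14 × 0.7679 = 2.411 mV.
(Unloaded it would be 2.45 mV; the load pulls it down.)

V_out ≈ 2.41 mV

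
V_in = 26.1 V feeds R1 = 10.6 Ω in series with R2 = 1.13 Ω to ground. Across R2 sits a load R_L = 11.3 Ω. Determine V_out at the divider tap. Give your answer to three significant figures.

R2 ‖ R_L = (1.13 × 11.3)/(1.13 + 11.3) = 1.027 Ω.
Now apply the divider: V_out = 26.1 × 0.08835 = 2.306 V.
(Unloaded it would be 2.51 V; the load pulls it down.)

V_out ≈ 2.31 V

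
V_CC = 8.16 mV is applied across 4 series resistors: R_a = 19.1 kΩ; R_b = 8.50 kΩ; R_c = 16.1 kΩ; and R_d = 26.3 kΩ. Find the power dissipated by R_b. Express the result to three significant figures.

Series current I = V_CC/ΣR = 8.16/70.00 = 0.1166 µA.
P(R_b) = I²·R_b = (0.1166)² × 8.50 = 0.1155 nW.

P ≈ 0.116 nW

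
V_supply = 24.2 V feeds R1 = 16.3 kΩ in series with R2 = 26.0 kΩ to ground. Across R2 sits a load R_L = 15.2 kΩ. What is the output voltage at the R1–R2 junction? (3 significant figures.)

R2 ‖ R_L = (26.0 × 15.2)/(26.0 + 15.2) = 9.592 kΩ.
Then V_out = V_supply · R2'/(R1 + R2') = 24.2 × 9.592/25.89 = 8.965 V.

V_out ≈ 8.97 V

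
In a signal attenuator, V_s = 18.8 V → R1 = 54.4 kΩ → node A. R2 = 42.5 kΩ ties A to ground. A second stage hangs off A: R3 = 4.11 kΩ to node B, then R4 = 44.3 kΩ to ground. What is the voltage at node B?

The second stage (R3 + R4 = 48.41 kΩ) loads node A in parallel with R2.
Effective lower resistance at A: R2 ‖ 48.41 = 22.63 kΩ.
First divider: V_A = V_s · 22.63/(54.4 + 22.63) = 5.523 V.
Then the unloaded second divider: V_B = V_A × R4/(R3+R4) = 5.523 × 0.9151 = 5.054 V.

V_B ≈ 5.05 V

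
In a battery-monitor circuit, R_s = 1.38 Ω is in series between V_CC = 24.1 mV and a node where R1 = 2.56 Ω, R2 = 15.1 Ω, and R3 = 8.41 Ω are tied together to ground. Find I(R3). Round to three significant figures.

I ≈ 1.60 mA

Parallel bank: R_p = 1/(1/2.56 + 1/15.1 + 1/8.41) = 1.737 Ω.
V_A by voltage divider: V_A = 24.1 × 1.737/(1.38 + 1.737) = 13.43 mV.
Branch current I = V_A/R3 = 13.43/8.41 = 1.597 mA.
(Equivalently: I_total = 7.732 mA, then current-divider fraction G_k/ΣG = 0.2065.)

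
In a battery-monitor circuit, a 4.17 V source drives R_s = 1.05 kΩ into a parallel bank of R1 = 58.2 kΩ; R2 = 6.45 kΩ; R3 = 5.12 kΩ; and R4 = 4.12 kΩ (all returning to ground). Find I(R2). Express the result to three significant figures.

Combine the parallel branches: R_p = (1/58.2 + 1/6.45 + 1/5.12 + 1/4.12)⁻¹ = 1.639 kΩ.
V_A = 4.17 × 1.639/2.689 = 2.541 V.
Branch current I = V_A/R2 = 2.541/6.45 = 0.3940 mA.
(Check via current divider: I_total = 1.551 mA; share G_k/ΣG = 0.2541 → same result.)

I ≈ 0.394 mA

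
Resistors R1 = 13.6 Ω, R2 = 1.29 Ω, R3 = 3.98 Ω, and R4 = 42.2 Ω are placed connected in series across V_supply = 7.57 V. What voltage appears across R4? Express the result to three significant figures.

V ≈ 5.23 V

ΣR = 13.6 + 1.29 + 3.98 + 42.2 = 61.07 Ω.
V = V_supply · R/ΣR = 7.57 × 0.6910 = 5.231 V.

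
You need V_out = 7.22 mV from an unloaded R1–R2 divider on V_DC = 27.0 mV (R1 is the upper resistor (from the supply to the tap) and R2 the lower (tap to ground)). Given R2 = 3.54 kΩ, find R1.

R1 ≈ 9.70 kΩ

The divider ratio is R2/(R1+R2) = 7.22/27.0 = 0.2674.
So R1 = R2 · (V_DC/V_out − 1) = 3.54 × (27.0/7.22 − 1) = 3.54 × 2.740 = 9.698 kΩ.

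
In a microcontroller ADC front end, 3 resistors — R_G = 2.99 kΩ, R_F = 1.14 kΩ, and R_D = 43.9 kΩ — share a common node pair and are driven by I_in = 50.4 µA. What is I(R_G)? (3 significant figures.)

I ≈ 13.7 µA

ΣG = 1/2.99 + 1/1.14 + 1/43.9 = 1.234.
By the current-divider rule, I = I_in · G_k/ΣG = 50.4 × 0.2709 = 13.66 µA.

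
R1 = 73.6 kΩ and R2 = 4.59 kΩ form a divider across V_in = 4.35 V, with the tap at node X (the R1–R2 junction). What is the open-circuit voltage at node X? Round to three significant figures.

With X open, the divider is unloaded: V_th = 4.35 × 4.59/78.19 = 0.2554 V.

V_th ≈ 0.255 V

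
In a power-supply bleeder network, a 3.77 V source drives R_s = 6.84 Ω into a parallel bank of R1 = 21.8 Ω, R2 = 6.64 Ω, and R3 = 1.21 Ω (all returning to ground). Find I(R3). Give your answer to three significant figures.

Combine the parallel branches: R_p = (1/21.8 + 1/6.64 + 1/1.21)⁻¹ = 0.9776 Ω.
V_A = 3.77 × 0.9776/7.818 = 0.4714 V.
Branch current I = V_A/R3 = 0.4714/1.21 = 0.3896 A.

I ≈ 0.390 A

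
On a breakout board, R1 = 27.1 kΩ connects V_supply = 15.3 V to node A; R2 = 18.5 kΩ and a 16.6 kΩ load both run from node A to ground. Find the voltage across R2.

V_out ≈ 3.73 V

First combine the lower leg with the load: R2 ‖ R_L = 8.749 kΩ.
Now apply the divider: V_out = 15.3 × 0.2441 = 3.734 V.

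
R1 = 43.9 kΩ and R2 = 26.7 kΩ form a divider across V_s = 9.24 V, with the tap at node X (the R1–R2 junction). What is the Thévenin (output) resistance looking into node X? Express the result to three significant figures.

R_th ≈ 16.6 kΩ

With V_s suppressed (replaced by a short), R_th = R1 ‖ R2 = (43.90 × 26.7)/(43.90 + 26.7) = 16.60 kΩ.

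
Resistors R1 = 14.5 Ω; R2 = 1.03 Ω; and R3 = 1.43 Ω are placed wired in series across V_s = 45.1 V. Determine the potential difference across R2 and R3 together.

V ≈ 6.54 V

Total series resistance ΣR = 14.5 + 1.03 + 1.43 = 16.96 Ω.
R_{R2..R3} = 1.03 + 1.43 = 2.460 Ω.
Voltage divider: V = V_s · (2.460 / 16.96) = 45.1 × 0.1450 = 6.542 V.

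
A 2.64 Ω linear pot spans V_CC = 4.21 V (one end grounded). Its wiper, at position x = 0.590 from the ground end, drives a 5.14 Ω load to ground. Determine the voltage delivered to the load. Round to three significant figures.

Lower segment x·R_p = 1.558 Ω; upper segment (1−x)·R_p = 1.082 Ω.
Lower segment in parallel with the load: 1.558 ‖ 5.14 = 1.195 Ω.
V_out = 4.21 × 1.195/(1.082 + 1.195) = 2.209 V.
(Unloaded: V_out = x·V_CC = 2.48 V.)

V_out ≈ 2.21 V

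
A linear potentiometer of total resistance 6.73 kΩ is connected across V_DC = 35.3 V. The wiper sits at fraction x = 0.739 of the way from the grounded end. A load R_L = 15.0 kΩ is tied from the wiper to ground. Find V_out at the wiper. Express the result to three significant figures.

V_out ≈ 24.0 V

Split the track: R_lower = x·R_p = 4.973 kΩ, R_upper = (1−x)·R_p = 1.757 kΩ.
Lower segment in parallel with the load: 4.973 ‖ 15.0 = 3.735 kΩ.
Loaded-divider output: V_out = 35.3 × 0.6801 = 24.01 V.
(Unloaded: V_out = x·V_DC = 26.1 V.)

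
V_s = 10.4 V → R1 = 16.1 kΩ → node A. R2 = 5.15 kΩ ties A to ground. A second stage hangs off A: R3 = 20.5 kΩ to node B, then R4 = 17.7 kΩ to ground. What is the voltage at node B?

V_B ≈ 1.06 V

Node A sees R2 in parallel with the series input of stage 2, R3 + R4 = 38.20 kΩ.
Effective lower resistance at A: R2 ‖ 38.20 = 4.538 kΩ.
V_A = 10.4 × 4.538/(16.1 + 4.538) = 2.287 V.
Then the unloaded second divider: V_B = V_A × R4/(R3+R4) = 2.287 × 0.4634 = 1.060 V.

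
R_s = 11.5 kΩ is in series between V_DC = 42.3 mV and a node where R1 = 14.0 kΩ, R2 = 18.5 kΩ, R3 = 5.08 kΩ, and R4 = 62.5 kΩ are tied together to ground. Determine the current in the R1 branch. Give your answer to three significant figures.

I ≈ 0.618 µA

Parallel bank: R_p = 1/(1/14.0 + 1/18.5 + 1/5.08 + 1/62.5) = 2.956 kΩ.
V_A by voltage divider: V_A = 42.3 × 2.956/(11.5 + 2.956) = 8.649 mV.
Branch current I = V_A/R1 = 8.649/14.0 = 0.6178 µA.
(Check via current divider: I_total = 2.926 µA; share G_k/ΣG = 0.2111 → same result.)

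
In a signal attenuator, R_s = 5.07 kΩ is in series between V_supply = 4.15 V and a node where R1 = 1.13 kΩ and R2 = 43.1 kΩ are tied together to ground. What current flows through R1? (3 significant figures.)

I ≈ 0.655 mA

Equivalent of the parallel group: R_p = 1.101 kΩ.
V_A = 4.15 × 1.101/6.171 = 0.7405 V.
I(R1) = V_A / R1 = 0.7405/1.13 = 0.6553 mA.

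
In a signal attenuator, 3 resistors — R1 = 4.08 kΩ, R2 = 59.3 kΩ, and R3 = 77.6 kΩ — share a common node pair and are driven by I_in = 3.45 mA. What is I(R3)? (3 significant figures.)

ΣG = 1/4.08 + 1/59.3 + 1/77.6 = 0.2748.
R3 takes the fraction G_k/ΣG = 0.01289/0.2748 = 0.04689, so I = 3.45 × 0.04689 = 0.1618 mA.

I ≈ 0.162 mA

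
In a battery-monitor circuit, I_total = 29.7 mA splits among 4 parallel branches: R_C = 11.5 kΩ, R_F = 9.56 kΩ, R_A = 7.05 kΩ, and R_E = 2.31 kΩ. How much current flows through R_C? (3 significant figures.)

Total conductance ΣG = 1/11.5 + 1/9.56 + 1/7.05 + 1/2.31 = 0.7663 (units of 1/kΩ).
R_C takes the fraction G_k/ΣG = 0.08696/0.7663 = 0.1135, so I = 29.7 × 0.1135 = 3.370 mA.

I ≈ 3.37 mA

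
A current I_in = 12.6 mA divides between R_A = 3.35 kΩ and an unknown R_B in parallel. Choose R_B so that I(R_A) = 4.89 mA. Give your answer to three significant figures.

Two-branch current divider: I_A = I_in · R_B/(R_A + R_B).
4.89/12.6 = R_B/(R_A + R_B) → R_B = R_A · (0.3881)/(1 − 0.3881) = 3.35 × 0.6342 = 2.125 kΩ.

R_B ≈ 2.12 kΩ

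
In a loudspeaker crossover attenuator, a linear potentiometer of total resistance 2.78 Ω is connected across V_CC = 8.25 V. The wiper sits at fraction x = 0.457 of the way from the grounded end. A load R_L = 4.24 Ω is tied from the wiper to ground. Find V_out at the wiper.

Split the track: R_lower = x·R_p = 1.270 Ω, R_upper = (1−x)·R_p = 1.510 Ω.
R_L loads the lower segment: effective lower R = 0.9776 Ω.
Loaded-divider output: V_out = 8.25 × 0.3930 = 3.243 V.
(Unloaded: V_out = x·V_CC = 3.77 V.)

V_out ≈ 3.24 V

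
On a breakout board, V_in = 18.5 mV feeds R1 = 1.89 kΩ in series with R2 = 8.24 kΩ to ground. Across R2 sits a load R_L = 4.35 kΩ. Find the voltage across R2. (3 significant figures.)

The load sits in parallel with R2, giving an effective lower resistance R2' = R2·R_L/(R2+R_L) = 2.847 kΩ.
Then V_out = V_in · R2'/(R1 + R2') = 18.5 × 2.847/4.737 = 11.12 mV.

V_out ≈ 11.1 mV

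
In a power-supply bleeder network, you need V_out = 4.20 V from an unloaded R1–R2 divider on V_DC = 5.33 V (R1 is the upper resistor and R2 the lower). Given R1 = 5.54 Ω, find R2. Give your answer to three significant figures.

V_out/V_DC = R2/(R1+R2) = 0.7880.
R2 = R1 · 0.7880/(1 − 0.7880) = 20.59 Ω.

R2 ≈ 20.6 Ω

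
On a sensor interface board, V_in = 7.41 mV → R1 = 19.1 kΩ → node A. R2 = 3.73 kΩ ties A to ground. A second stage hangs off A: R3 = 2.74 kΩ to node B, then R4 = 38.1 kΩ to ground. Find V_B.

Looking into the second stage from A: R3 + R4 = 40.84 kΩ appears in parallel with R2.
Effective lower resistance at A: R2 ‖ 40.84 = 3.418 kΩ.
First divider: V_A = V_in · 3.418/(19.1 + 3.418) = 1.125 mV.
Stage 2 is unloaded, so V_B = V_A · R4/(R3+R4) = 1.125 × 38.1/40.84 = 1.049 mV.

V_B ≈ 1.05 mV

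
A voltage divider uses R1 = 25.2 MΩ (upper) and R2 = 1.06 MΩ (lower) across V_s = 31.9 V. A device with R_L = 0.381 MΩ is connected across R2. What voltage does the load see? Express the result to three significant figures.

First combine the lower leg with the load: R2 ‖ R_L = 0.2803 MΩ.
Then V_out = V_s · R2'/(R1 + R2') = 31.9 × 0.2803/25.48 = 0.3509 V.
(Unloaded it would be 1.29 V; the load pulls it down.)

V_out ≈ 0.351 V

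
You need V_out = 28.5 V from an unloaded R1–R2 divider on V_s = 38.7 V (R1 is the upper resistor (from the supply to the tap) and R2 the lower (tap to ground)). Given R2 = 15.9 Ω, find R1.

R1 ≈ 5.69 Ω

The divider ratio is R2/(R1+R2) = 28.5/38.7 = 0.7364.
So R1 = R2 · (V_s/V_out − 1) = 15.9 × (38.7/28.5 − 1) = 15.9 × 0.3579 = 5.691 Ω.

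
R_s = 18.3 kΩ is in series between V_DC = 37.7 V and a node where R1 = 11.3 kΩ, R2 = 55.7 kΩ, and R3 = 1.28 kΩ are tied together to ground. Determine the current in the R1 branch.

I ≈ 0.193 mA

Parallel bank: R_p = 1/(1/11.3 + 1/55.7 + 1/1.28) = 1.127 kΩ.
V_A = 37.7 × 1.127/19.43 = 2.186 V.
Branch current I = V_A/R1 = 2.186/11.3 = 0.1935 mA.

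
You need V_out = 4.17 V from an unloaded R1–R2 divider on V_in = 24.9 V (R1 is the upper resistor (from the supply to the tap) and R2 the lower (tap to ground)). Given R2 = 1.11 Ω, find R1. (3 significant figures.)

R1 ≈ 5.52 Ω

V_out/V_in = R2/(R1+R2) = 0.1675.
So R1 = R2 · (V_in/V_out − 1) = 1.11 × (24.9/4.17 − 1) = 1.11 × 4.971 = 5.518 Ω.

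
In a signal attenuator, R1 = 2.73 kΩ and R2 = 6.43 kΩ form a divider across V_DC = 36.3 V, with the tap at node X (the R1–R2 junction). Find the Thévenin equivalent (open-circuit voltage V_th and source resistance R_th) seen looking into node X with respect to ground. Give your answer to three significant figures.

With X open, the divider is unloaded: V_th = 36.3 × 6.43/9.160 = 25.48 V.
With V_DC suppressed (replaced by a short), R_th = R1 ‖ R2 = (2.730 × 6.43)/(2.730 + 6.43) = 1.916 kΩ.

V_th ≈ 25.5 V, R_th ≈ 1.92 kΩ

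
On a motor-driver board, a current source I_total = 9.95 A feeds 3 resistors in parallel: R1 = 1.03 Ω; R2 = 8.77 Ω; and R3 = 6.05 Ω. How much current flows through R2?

ΣG = 1/1.03 + 1/8.77 + 1/6.05 = 1.250.
R2 takes the fraction G_k/ΣG = 0.1140/1.250 = 0.09121, so I = 9.95 × 0.09121 = 0.9075 A.

I ≈ 0.908 A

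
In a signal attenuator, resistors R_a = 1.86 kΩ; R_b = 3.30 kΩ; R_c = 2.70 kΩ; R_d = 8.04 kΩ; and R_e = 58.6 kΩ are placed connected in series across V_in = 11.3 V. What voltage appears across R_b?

V ≈ 0.501 V

ΣR = 1.86 + 3.30 + 2.70 + 8.04 + 58.6 = 74.50 kΩ.
V = V_in · R/ΣR = 11.3 × 0.04430 = 0.5005 V.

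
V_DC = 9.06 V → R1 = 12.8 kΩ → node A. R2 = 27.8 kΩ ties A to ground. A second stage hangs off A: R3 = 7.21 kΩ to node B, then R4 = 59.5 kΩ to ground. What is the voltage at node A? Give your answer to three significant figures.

V_A ≈ 5.48 V

The second stage (R3 + R4 = 66.71 kΩ) loads node A in parallel with R2.
R2 ‖ (R3+R4) = 19.62 kΩ.
So V_A = 9.06 × 0.6052 = 5.483 V.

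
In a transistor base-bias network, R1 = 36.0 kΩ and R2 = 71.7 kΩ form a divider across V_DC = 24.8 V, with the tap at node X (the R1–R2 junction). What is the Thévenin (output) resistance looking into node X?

With V_DC suppressed (replaced by a short), R_th = R1 ‖ R2 = (36.00 × 71.7)/(36.00 + 71.7) = 23.97 kΩ.

R_th ≈ 24.0 kΩ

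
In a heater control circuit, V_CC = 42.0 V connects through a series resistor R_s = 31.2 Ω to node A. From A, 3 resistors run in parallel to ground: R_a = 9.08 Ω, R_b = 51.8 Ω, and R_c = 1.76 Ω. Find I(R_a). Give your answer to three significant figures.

Combine the parallel branches: R_p = (1/9.08 + 1/51.8 + 1/1.76)⁻¹ = 1.433 Ω.
Node voltage V_A = V_CC · R_p/(R_s + R_p) = 42.0 × 0.04393 = 1.845 V.
I(R_a) = V_A / R_a = 1.845/9.08 = 0.2032 A.
(Equivalently: I_total = 1.287 A, then current-divider fraction G_k/ΣG = 0.1579.)

I ≈ 0.203 A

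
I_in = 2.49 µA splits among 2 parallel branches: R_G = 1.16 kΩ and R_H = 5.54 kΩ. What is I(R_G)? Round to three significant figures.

For two parallel branches, I_k = I_in · (other R)/(sum of R).
So I = 2.49 × 5.54/6.700 = 2.059 µA.

I ≈ 2.06 µA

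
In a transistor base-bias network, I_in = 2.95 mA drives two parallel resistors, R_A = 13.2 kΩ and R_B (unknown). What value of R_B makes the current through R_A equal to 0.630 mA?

In a two-way split, I_A/I_in = R_B/(R_A + R_B).
With f = 0.2136, R_B = R_A · f/(1−f) = 13.2 × 0.2716 = 3.584 kΩ.

R_B ≈ 3.58 kΩ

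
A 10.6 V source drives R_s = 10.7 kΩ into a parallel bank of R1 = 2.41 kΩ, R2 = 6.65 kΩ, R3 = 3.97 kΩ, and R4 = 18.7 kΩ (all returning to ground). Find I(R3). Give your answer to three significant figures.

I ≈ 0.259 mA

Parallel bank: R_p = 1/(1/2.41 + 1/6.65 + 1/3.97 + 1/18.7) = 1.149 kΩ.
Node voltage V_A = V_DC · R_p/(R_s + R_p) = 10.6 × 0.09693 = 1.028 V.
I(R3) = V_A / R3 = 1.028/3.97 = 0.2588 mA.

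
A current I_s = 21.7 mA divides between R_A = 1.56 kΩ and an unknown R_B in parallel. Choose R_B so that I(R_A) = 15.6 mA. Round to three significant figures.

R_B ≈ 3.99 kΩ

The fraction through R_A equals R_B/(R_A+R_B).
With f = 0.7189, R_B = R_A · f/(1−f) = 1.56 × 2.557 = 3.990 kΩ.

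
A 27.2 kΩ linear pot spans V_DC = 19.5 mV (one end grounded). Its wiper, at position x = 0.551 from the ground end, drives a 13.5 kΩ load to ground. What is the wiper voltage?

Lower segment x·R_p = 14.99 kΩ; upper segment (1−x)·R_p = 12.21 kΩ.
(x·R_p) ‖ R_L = 7.102 kΩ.
V_out = 19.5 × 7.102/(12.21 + 7.102) = 7.170 mV.

V_out ≈ 7.17 mV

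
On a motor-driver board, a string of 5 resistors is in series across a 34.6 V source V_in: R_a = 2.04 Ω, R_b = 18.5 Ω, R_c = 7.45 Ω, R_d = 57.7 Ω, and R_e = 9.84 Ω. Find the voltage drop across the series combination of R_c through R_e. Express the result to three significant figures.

Series total: ΣR = 2.04 + 18.5 + 7.45 + 57.7 + 9.84 = 95.53 Ω.
R_{R_c..R_e} = 7.45 + 57.7 + 9.84 = 74.99 Ω.
By the voltage-divider rule, V = 34.6 × 74.99/95.53 = 27.16 V.

V ≈ 27.2 V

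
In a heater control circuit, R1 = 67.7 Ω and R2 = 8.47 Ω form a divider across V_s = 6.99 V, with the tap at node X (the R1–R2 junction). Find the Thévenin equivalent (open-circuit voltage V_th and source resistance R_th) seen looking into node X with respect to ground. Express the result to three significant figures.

With X open, the divider is unloaded: V_th = 6.99 × 8.47/76.17 = 0.7773 V.
Zeroing V_s shorts the top of R1 to ground, so R_th = R1 ‖ R2 = 7.528 Ω.

V_th ≈ 0.777 V, R_th ≈ 7.53 Ω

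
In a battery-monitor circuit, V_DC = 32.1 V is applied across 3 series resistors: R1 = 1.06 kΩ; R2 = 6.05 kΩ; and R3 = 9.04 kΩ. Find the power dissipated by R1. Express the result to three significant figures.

P ≈ 4.19 mW

ΣR = 16.15 kΩ → I = 32.1/16.15 = 1.988 mA.
P(R1) = I²·R1 = (1.988)² × 1.06 = 4.188 mW.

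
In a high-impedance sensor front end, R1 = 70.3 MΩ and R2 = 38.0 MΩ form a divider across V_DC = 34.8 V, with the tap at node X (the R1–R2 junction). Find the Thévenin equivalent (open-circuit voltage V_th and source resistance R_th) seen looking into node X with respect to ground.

V_th is the unloaded tap voltage: V_DC · R2/(R1+R2) = 34.8 × 0.3509 = 12.21 V.
With V_DC suppressed (replaced by a short), R_th = R1 ‖ R2 = (70.30 × 38.0)/(70.30 + 38.0) = 24.67 MΩ.

V_th ≈ 12.2 V, R_th ≈ 24.7 MΩ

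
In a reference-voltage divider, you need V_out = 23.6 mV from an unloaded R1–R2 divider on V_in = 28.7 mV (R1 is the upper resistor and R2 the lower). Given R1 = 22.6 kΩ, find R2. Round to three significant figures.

Required fraction k = V_out/V_in = 0.8223.
So R2 = R1 · V_out/(V_in − V_out) = 22.6 × 23.6/(28.7 − 23.6) = 22.6 × 4.627 = 104.6 kΩ.

R2 ≈ 105 kΩ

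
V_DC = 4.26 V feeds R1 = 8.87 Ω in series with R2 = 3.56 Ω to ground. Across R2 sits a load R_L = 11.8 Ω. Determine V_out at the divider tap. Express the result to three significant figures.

First combine the lower leg with the load: R2 ‖ R_L = 2.735 Ω.
Then V_out = V_DC · R2'/(R1 + R2') = 4.26 × 2.735/11.60 = 1.004 V.
(Unloaded it would be 1.22 V; the load pulls it down.)

V_out ≈ 1.00 V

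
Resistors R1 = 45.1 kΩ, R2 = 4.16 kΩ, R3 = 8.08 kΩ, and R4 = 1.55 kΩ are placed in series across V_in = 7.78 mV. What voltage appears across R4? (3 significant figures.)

ΣR = 45.1 + 4.16 + 8.08 + 1.55 = 58.89 kΩ.
By the voltage-divider rule, V = 7.78 × 1.550/58.89 = 0.2048 mV.

V ≈ 0.205 mV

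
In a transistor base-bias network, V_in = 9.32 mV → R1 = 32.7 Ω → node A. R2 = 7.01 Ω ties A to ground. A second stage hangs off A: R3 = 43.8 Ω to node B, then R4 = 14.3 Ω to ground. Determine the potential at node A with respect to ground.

Looking into the second stage from A: R3 + R4 = 58.10 Ω appears in parallel with R2.
R2 ‖ (R3+R4) = 6.255 Ω.
V_A = 9.32 × 6.255/(32.7 + 6.255) = 1.497 mV.

V_A ≈ 1.50 mV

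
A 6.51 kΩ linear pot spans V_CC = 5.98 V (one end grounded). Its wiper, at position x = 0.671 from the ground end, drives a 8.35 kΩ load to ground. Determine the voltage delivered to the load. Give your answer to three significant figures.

The pot divides into 2.142 kΩ above the wiper and 4.368 kΩ below.
R_L loads the lower segment: effective lower R = 2.868 kΩ.
Then V_out = V_CC · 2.868/(2.142 + 2.868) = 3.423 V.

V_out ≈ 3.42 V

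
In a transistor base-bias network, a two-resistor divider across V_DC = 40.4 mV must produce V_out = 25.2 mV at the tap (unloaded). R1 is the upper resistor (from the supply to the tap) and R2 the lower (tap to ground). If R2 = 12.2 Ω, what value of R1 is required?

R1 ≈ 7.36 Ω

V_out/V_DC = R2/(R1+R2) = 0.6238.
So R1 = R2 · (V_DC/V_out − 1) = 12.2 × (40.4/25.2 − 1) = 12.2 × 0.6032 = 7.359 Ω.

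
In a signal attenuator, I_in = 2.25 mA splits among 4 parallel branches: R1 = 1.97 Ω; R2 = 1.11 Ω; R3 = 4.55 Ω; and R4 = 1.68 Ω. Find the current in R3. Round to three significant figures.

I ≈ 0.222 mA

ΣG = 1/1.97 + 1/1.11 + 1/4.55 + 1/1.68 = 2.224.
By the current-divider rule, I = I_in · G_k/ΣG = 2.25 × 0.09884 = 0.2224 mA.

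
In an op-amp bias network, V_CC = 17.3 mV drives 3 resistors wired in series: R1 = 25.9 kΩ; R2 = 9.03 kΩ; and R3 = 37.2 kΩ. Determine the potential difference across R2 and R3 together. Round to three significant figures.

Total series resistance ΣR = 25.9 + 9.03 + 37.2 = 72.13 kΩ.
R_{R2..R3} = 9.03 + 37.2 = 46.23 kΩ.
V = V_CC · R/ΣR = 17.3 × 0.6409 = 11.09 mV.

V ≈ 11.1 mV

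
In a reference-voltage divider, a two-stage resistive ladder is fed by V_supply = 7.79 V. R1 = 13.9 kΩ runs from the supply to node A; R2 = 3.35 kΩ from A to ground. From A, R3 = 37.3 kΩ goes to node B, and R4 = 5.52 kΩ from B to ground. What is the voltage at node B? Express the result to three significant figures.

V_B ≈ 0.183 V

Looking into the second stage from A: R3 + R4 = 42.82 kΩ appears in parallel with R2.
R2 ‖ (R3+R4) = 3.107 kΩ.
First divider: V_A = V_supply · 3.107/(13.9 + 3.107) = 1.423 V.
Stage 2 is unloaded, so V_B = V_A · R4/(R3+R4) = 1.423 × 5.52/42.82 = 0.1835 V.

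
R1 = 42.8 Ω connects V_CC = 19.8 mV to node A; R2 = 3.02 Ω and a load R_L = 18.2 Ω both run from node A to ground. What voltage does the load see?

First combine the lower leg with the load: R2 ‖ R_L = 2.590 Ω.
Voltage divider with the loaded lower leg: V_out = 19.8 × 2.590/(42.8 + 2.590) = 19.8 × 0.05707 = 1.130 mV.

V_out ≈ 1.13 mV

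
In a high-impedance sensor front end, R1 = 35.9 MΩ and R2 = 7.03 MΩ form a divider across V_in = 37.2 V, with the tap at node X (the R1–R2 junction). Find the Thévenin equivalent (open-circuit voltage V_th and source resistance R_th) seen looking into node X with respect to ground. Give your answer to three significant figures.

V_th ≈ 6.09 V, R_th ≈ 5.88 MΩ

Open-circuit (no load on X): V_th = V_in · R2/(R1 + R2) = 37.2 × 7.03/(35.90 + 7.03) = 6.092 V.
Looking into X with the source shorted: R_th = R1·R2/(R1+R2) = 35.90 × 7.03/42.93 = 5.879 MΩ.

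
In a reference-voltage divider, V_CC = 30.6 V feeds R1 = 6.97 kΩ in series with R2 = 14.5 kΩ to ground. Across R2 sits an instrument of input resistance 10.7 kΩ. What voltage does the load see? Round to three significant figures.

The load sits in parallel with R2, giving an effective lower resistance R2' = R2·R_L/(R2+R_L) = 6.157 kΩ.
Now apply the divider: V_out = 30.6 × 0.4690 = 14.35 V.
(Unloaded it would be 20.7 V; the load pulls it down.)

V_out ≈ 14.4 V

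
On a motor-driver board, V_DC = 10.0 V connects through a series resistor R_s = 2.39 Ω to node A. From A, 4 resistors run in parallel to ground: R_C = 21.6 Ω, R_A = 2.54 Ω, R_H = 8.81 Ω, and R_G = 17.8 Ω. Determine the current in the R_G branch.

Equivalent of the parallel group: R_p = 1.640 Ω.
V_A = 10.0 × 1.640/4.030 = 4.070 V.
Branch current I = V_A/R_G = 4.070/17.8 = 0.2286 A.

I ≈ 0.229 A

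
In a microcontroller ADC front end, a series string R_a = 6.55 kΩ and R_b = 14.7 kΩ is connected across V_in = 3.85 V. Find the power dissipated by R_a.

P ≈ 0.215 mW

Series current I = V_in/ΣR = 3.85/21.25 = 0.1812 mA.
P(R_a) = I²·R_a = (0.1812)² × 6.55 = 0.2150 mW.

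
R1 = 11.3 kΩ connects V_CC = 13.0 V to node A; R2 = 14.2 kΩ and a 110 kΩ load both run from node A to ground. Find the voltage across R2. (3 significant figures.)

V_out ≈ 6.85 V

R2 ‖ R_L = (14.2 × 110)/(14.2 + 110) = 12.58 kΩ.
Now apply the divider: V_out = 13.0 × 0.5267 = 6.848 V.
(Unloaded it would be 7.24 V; the load pulls it down.)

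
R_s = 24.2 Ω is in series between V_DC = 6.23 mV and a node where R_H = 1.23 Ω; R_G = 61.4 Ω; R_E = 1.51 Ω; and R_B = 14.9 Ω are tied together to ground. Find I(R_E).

I ≈ 0.107 mA

Parallel bank: R_p = 1/(1/1.23 + 1/61.4 + 1/1.51 + 1/14.9) = 0.6416 Ω.
V_A by voltage divider: V_A = 6.23 × 0.6416/(24.2 + 0.6416) = 0.1609 mV.
I(R_E) = V_A / R_E = 0.1609/1.51 = 0.1066 mA.
(Check via current divider: I_total = 0.2508 mA; share G_k/ΣG = 0.4249 → same result.)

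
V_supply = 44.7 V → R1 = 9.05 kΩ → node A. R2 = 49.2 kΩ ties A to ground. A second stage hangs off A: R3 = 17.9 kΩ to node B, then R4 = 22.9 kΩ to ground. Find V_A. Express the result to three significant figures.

V_A ≈ 31.8 V

The second stage (R3 + R4 = 40.80 kΩ) loads node A in parallel with R2.
Effective lower resistance at A: R2 ‖ 40.80 = 22.30 kΩ.
V_A = 44.7 × 22.30/(9.05 + 22.30) = 31.80 V.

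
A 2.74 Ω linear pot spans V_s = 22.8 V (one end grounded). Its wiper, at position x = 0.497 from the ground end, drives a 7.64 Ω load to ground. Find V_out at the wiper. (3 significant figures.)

V_out ≈ 10.4 V

Lower segment x·R_p = 1.362 Ω; upper segment (1−x)·R_p = 1.378 Ω.
(x·R_p) ‖ R_L = 1.156 Ω.
V_out = 22.8 × 1.156/(1.378 + 1.156) = 10.40 V.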